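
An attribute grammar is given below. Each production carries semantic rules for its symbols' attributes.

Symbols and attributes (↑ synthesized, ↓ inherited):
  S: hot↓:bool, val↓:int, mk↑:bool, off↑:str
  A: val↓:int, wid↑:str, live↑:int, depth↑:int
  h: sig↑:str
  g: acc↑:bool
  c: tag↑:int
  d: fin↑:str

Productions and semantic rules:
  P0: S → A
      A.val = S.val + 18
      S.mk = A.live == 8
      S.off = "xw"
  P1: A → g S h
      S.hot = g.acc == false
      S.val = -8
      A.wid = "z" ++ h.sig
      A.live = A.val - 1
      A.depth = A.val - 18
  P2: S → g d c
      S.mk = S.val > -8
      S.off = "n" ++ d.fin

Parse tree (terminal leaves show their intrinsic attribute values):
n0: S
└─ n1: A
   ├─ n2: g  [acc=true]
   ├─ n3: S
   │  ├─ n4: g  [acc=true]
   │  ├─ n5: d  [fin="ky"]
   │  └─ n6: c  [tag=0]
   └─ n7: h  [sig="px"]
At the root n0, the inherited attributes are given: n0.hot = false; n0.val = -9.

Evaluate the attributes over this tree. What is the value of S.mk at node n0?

1. n0.hot = false  [given at root]
2. n0.val = -9  [given at root]
3. n1.val = 9  [S.val + 18]
4. n2.acc = true  [terminal]
5. n3.hot = false  [g.acc == false]
6. n3.val = -8  [-8]
7. n4.acc = true  [terminal]
8. n5.fin = "ky"  [terminal]
9. n6.tag = 0  [terminal]
10. n3.mk = false  [S.val > -8]
11. n3.off = "nky"  ["n" ++ d.fin]
12. n7.sig = "px"  [terminal]
13. n1.wid = "zpx"  ["z" ++ h.sig]
14. n1.live = 8  [A.val - 1]
15. n1.depth = -9  [A.val - 18]
16. n0.mk = true  [A.live == 8]
17. n0.off = "xw"  ["xw"]

true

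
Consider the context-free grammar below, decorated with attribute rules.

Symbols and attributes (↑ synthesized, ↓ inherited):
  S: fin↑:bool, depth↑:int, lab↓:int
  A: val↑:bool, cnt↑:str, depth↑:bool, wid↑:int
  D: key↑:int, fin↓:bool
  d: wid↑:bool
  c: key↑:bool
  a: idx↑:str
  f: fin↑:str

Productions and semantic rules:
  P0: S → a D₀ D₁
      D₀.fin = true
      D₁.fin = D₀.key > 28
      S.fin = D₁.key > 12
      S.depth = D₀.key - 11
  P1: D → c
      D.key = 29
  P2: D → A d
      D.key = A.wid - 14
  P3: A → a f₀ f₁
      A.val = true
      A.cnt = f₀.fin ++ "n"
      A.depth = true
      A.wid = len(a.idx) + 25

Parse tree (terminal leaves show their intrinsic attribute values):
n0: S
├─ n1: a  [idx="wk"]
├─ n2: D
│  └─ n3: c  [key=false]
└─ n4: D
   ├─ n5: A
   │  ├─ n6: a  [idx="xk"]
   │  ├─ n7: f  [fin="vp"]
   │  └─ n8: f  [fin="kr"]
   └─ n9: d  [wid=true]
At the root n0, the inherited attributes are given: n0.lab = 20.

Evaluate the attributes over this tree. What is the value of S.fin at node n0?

true

1. n0.lab = 20  [given at root]
2. n1.idx = "wk"  [terminal]
3. n2.fin = true  [true]
4. n3.key = false  [terminal]
5. n2.key = 29  [29]
6. n4.fin = true  [D₀.key > 28]
7. n6.idx = "xk"  [terminal]
8. n7.fin = "vp"  [terminal]
9. n8.fin = "kr"  [terminal]
10. n5.val = true  [true]
11. n5.cnt = "vpn"  [f₀.fin ++ "n"]
12. n5.depth = true  [true]
13. n5.wid = 27  [len(a.idx) + 25]
14. n9.wid = true  [terminal]
15. n4.key = 13  [A.wid - 14]
16. n0.fin = true  [D₁.key > 12]
17. n0.depth = 18  [D₀.key - 11]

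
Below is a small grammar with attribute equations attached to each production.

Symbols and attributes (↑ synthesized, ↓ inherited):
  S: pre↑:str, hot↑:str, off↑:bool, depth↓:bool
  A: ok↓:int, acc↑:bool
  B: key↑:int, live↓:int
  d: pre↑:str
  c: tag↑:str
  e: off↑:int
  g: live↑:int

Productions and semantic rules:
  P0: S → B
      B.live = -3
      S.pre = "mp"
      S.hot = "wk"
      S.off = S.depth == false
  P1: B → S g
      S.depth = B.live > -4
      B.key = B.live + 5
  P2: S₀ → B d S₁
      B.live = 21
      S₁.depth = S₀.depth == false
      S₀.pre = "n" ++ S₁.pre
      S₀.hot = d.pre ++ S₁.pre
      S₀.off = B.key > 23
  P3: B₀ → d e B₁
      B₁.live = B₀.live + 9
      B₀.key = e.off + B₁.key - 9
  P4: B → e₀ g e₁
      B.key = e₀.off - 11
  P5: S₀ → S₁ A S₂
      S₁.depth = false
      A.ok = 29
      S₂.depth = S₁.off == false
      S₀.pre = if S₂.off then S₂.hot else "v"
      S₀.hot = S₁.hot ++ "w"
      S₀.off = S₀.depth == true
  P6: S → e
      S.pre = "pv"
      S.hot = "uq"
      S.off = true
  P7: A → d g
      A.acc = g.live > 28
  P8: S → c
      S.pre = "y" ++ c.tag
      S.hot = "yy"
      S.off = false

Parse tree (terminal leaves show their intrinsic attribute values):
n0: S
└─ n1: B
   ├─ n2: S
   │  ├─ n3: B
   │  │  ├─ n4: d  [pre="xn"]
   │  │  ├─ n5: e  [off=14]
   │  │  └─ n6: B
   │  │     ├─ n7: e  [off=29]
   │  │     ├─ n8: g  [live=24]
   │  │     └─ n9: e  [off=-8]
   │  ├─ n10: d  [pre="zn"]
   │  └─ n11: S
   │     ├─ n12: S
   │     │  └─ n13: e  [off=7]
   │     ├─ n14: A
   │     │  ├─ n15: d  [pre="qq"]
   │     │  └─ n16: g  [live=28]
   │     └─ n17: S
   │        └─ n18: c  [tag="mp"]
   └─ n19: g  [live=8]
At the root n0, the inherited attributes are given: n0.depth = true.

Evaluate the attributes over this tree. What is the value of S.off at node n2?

false

1. n0.depth = true  [given at root]
2. n1.live = -3  [-3]
3. n2.depth = true  [B.live > -4]
4. n3.live = 21  [21]
5. n4.pre = "xn"  [terminal]
6. n5.off = 14  [terminal]
7. n6.live = 30  [B₀.live + 9]
8. n7.off = 29  [terminal]
9. n8.live = 24  [terminal]
10. n9.off = -8  [terminal]
11. n6.key = 18  [e₀.off - 11]
12. n3.key = 23  [e.off + B₁.key - 9]
13. n10.pre = "zn"  [terminal]
14. n11.depth = false  [S₀.depth == false]
15. n12.depth = false  [false]
16. n13.off = 7  [terminal]
17. n12.pre = "pv"  ["pv"]
18. n12.hot = "uq"  ["uq"]
19. n12.off = true  [true]
20. n14.ok = 29  [29]
21. n15.pre = "qq"  [terminal]
22. n16.live = 28  [terminal]
23. n14.acc = false  [g.live > 28]
24. n17.depth = false  [S₁.off == false]
25. n18.tag = "mp"  [terminal]
26. n17.pre = "ymp"  ["y" ++ c.tag]
27. n17.hot = "yy"  ["yy"]
28. n17.off = false  [false]
29. n11.pre = "v"  [if S₂.off then S₂.hot else "v"]
30. n11.hot = "uqw"  [S₁.hot ++ "w"]
31. n11.off = false  [S₀.depth == true]
32. n2.pre = "nv"  ["n" ++ S₁.pre]
33. n2.hot = "znv"  [d.pre ++ S₁.pre]
34. n2.off = false  [B.key > 23]
35. n19.live = 8  [terminal]
36. n1.key = 2  [B.live + 5]
37. n0.pre = "mp"  ["mp"]
38. n0.hot = "wk"  ["wk"]
39. n0.off = false  [S.depth == false]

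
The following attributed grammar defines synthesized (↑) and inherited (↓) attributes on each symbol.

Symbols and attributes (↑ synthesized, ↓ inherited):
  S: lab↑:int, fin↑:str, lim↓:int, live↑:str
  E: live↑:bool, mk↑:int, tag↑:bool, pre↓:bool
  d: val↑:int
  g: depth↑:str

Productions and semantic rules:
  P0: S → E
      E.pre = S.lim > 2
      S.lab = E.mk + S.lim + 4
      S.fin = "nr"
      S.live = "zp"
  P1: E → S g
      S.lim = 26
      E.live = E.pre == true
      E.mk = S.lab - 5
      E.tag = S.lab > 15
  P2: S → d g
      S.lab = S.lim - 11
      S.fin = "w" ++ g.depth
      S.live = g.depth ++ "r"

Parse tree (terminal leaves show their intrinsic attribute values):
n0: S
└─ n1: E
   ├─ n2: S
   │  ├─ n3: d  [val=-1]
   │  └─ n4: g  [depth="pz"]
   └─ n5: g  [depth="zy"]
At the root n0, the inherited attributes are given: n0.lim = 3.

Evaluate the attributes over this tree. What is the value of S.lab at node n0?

1. n0.lim = 3  [given at root]
2. n1.pre = true  [S.lim > 2]
3. n2.lim = 26  [26]
4. n3.val = -1  [terminal]
5. n4.depth = "pz"  [terminal]
6. n2.lab = 15  [S.lim - 11]
7. n2.fin = "wpz"  ["w" ++ g.depth]
8. n2.live = "pzr"  [g.depth ++ "r"]
9. n5.depth = "zy"  [terminal]
10. n1.live = true  [E.pre == true]
11. n1.mk = 10  [S.lab - 5]
12. n1.tag = false  [S.lab > 15]
13. n0.lab = 17  [E.mk + S.lim + 4]
14. n0.fin = "nr"  ["nr"]
15. n0.live = "zp"  ["zp"]

17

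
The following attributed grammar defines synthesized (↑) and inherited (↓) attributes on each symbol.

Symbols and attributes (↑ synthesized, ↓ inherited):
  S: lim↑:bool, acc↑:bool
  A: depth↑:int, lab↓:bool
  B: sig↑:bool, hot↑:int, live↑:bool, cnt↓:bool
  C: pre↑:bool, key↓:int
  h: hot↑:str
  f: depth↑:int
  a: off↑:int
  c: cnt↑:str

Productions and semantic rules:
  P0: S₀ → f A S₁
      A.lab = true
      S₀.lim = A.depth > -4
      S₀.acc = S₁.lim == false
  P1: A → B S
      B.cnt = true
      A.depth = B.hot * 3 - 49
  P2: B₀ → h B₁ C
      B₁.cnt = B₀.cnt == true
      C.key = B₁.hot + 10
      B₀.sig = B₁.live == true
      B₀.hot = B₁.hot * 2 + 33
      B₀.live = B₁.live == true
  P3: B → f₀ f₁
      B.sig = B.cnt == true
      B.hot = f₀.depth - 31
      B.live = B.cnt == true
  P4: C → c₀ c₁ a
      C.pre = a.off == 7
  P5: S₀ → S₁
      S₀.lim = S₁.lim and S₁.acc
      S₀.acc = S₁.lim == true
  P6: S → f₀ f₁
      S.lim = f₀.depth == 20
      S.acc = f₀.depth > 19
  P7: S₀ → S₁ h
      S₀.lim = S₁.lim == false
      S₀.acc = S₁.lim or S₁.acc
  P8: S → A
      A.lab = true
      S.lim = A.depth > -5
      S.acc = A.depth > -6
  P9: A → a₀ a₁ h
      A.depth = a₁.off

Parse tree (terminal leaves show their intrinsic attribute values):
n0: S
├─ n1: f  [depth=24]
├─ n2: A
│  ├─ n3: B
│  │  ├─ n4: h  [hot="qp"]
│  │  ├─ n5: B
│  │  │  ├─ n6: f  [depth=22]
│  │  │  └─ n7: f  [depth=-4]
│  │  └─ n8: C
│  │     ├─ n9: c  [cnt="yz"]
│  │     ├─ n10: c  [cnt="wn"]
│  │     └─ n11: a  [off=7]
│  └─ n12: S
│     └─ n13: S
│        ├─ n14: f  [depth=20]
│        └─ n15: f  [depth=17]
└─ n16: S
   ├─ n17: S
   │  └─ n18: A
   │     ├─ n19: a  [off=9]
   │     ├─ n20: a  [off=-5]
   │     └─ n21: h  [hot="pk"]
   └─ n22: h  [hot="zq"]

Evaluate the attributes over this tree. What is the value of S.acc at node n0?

1. n1.depth = 24  [terminal]
2. n2.lab = true  [true]
3. n3.cnt = true  [true]
4. n4.hot = "qp"  [terminal]
5. n5.cnt = true  [B₀.cnt == true]
6. n6.depth = 22  [terminal]
7. n7.depth = -4  [terminal]
8. n5.sig = true  [B.cnt == true]
9. n5.hot = -9  [f₀.depth - 31]
10. n5.live = true  [B.cnt == true]
11. n8.key = 1  [B₁.hot + 10]
12. n9.cnt = "yz"  [terminal]
13. n10.cnt = "wn"  [terminal]
14. n11.off = 7  [terminal]
15. n8.pre = true  [a.off == 7]
16. n3.sig = true  [B₁.live == true]
17. n3.hot = 15  [B₁.hot * 2 + 33]
18. n3.live = true  [B₁.live == true]
19. n14.depth = 20  [terminal]
20. n15.depth = 17  [terminal]
21. n13.lim = true  [f₀.depth == 20]
22. n13.acc = true  [f₀.depth > 19]
23. n12.lim = true  [S₁.lim and S₁.acc]
24. n12.acc = true  [S₁.lim == true]
25. n2.depth = -4  [B.hot * 3 - 49]
26. n18.lab = true  [true]
27. n19.off = 9  [terminal]
28. n20.off = -5  [terminal]
29. n21.hot = "pk"  [terminal]
30. n18.depth = -5  [a₁.off]
31. n17.lim = false  [A.depth > -5]
32. n17.acc = true  [A.depth > -6]
33. n22.hot = "zq"  [terminal]
34. n16.lim = true  [S₁.lim == false]
35. n16.acc = true  [S₁.lim or S₁.acc]
36. n0.lim = false  [A.depth > -4]
37. n0.acc = false  [S₁.lim == false]

false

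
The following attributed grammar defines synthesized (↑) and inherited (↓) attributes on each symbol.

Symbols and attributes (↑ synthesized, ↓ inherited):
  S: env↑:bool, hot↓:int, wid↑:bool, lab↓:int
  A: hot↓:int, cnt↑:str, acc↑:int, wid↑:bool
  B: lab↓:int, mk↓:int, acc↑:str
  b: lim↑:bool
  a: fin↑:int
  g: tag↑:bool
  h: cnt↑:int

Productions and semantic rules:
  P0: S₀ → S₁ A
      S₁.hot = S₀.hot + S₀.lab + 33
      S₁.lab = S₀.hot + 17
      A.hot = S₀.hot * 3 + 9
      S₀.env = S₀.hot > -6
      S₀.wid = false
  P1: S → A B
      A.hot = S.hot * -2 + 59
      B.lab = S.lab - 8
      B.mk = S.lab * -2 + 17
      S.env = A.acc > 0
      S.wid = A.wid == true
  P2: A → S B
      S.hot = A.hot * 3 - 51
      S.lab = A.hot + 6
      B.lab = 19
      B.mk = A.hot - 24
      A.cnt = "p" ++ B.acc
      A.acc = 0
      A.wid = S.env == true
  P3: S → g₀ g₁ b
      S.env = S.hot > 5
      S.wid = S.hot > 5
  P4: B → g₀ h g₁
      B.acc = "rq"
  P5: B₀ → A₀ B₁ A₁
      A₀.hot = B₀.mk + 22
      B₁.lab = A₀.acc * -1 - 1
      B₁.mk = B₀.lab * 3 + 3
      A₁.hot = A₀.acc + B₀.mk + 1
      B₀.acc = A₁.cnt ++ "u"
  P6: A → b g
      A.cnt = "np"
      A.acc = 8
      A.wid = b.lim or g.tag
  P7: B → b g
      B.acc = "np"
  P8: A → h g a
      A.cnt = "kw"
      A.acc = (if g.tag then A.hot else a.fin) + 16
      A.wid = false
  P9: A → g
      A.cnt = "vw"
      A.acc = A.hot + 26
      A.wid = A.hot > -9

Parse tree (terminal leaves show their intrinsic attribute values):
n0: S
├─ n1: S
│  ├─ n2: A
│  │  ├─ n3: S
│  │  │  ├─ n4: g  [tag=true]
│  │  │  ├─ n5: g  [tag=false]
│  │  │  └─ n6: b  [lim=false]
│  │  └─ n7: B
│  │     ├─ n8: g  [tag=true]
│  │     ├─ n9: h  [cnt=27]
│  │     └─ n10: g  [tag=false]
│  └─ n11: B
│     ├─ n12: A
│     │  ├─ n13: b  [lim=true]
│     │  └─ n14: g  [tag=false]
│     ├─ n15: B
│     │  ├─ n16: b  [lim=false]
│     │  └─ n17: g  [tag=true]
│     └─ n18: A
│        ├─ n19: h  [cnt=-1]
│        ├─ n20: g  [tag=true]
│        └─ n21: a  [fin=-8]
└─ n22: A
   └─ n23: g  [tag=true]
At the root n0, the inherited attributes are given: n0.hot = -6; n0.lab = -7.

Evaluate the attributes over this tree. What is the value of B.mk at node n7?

-5

1. n0.hot = -6  [given at root]
2. n0.lab = -7  [given at root]
3. n1.hot = 20  [S₀.hot + S₀.lab + 33]
4. n1.lab = 11  [S₀.hot + 17]
5. n2.hot = 19  [S.hot * -2 + 59]
6. n3.hot = 6  [A.hot * 3 - 51]
7. n3.lab = 25  [A.hot + 6]
8. n4.tag = true  [terminal]
9. n5.tag = false  [terminal]
10. n6.lim = false  [terminal]
11. n3.env = true  [S.hot > 5]
12. n3.wid = true  [S.hot > 5]
13. n7.lab = 19  [19]
14. n7.mk = -5  [A.hot - 24]
15. n8.tag = true  [terminal]
16. n9.cnt = 27  [terminal]
17. n10.tag = false  [terminal]
18. n7.acc = "rq"  ["rq"]
19. n2.cnt = "prq"  ["p" ++ B.acc]
20. n2.acc = 0  [0]
21. n2.wid = true  [S.env == true]
22. n11.lab = 3  [S.lab - 8]
23. n11.mk = -5  [S.lab * -2 + 17]
24. n12.hot = 17  [B₀.mk + 22]
25. n13.lim = true  [terminal]
26. n14.tag = false  [terminal]
27. n12.cnt = "np"  ["np"]
28. n12.acc = 8  [8]
29. n12.wid = true  [b.lim or g.tag]
30. n15.lab = -9  [A₀.acc * -1 - 1]
31. n15.mk = 12  [B₀.lab * 3 + 3]
32. n16.lim = false  [terminal]
33. n17.tag = true  [terminal]
34. n15.acc = "np"  ["np"]
35. n18.hot = 4  [A₀.acc + B₀.mk + 1]
36. n19.cnt = -1  [terminal]
37. n20.tag = true  [terminal]
38. n21.fin = -8  [terminal]
39. n18.cnt = "kw"  ["kw"]
40. n18.acc = 20  [(if g.tag then A.hot else a.fin) + 16]
41. n18.wid = false  [false]
42. n11.acc = "kwu"  [A₁.cnt ++ "u"]
43. n1.env = false  [A.acc > 0]
44. n1.wid = true  [A.wid == true]
45. n22.hot = -9  [S₀.hot * 3 + 9]
46. n23.tag = true  [terminal]
47. n22.cnt = "vw"  ["vw"]
48. n22.acc = 17  [A.hot + 26]
49. n22.wid = false  [A.hot > -9]
50. n0.env = false  [S₀.hot > -6]
51. n0.wid = false  [false]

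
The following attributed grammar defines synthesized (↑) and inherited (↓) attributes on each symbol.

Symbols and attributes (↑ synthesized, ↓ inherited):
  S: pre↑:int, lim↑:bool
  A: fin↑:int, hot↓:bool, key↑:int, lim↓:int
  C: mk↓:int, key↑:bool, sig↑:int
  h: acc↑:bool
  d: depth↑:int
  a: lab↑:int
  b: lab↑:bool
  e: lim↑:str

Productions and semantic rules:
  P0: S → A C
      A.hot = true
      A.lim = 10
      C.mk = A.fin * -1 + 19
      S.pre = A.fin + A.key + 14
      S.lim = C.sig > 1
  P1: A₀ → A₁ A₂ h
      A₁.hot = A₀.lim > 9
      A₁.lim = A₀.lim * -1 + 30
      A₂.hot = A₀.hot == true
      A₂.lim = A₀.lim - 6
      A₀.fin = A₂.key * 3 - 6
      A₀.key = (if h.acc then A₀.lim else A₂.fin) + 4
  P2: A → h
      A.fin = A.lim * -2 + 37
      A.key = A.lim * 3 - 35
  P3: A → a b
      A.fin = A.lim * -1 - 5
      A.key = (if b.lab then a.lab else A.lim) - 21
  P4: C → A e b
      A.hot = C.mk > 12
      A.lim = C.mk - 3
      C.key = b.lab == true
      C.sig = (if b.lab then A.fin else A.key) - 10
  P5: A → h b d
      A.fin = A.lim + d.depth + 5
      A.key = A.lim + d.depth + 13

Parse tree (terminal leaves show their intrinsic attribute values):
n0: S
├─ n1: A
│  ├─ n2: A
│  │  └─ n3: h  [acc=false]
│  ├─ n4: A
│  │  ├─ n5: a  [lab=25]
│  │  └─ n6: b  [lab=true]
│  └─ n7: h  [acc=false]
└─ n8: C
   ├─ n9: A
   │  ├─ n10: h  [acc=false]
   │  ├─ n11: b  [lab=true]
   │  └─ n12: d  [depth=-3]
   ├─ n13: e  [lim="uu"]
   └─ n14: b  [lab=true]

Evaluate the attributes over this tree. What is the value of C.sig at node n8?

1. n1.hot = true  [true]
2. n1.lim = 10  [10]
3. n2.hot = true  [A₀.lim > 9]
4. n2.lim = 20  [A₀.lim * -1 + 30]
5. n3.acc = false  [terminal]
6. n2.fin = -3  [A.lim * -2 + 37]
7. n2.key = 25  [A.lim * 3 - 35]
8. n4.hot = true  [A₀.hot == true]
9. n4.lim = 4  [A₀.lim - 6]
10. n5.lab = 25  [terminal]
11. n6.lab = true  [terminal]
12. n4.fin = -9  [A.lim * -1 - 5]
13. n4.key = 4  [(if b.lab then a.lab else A.lim) - 21]
14. n7.acc = false  [terminal]
15. n1.fin = 6  [A₂.key * 3 - 6]
16. n1.key = -5  [(if h.acc then A₀.lim else A₂.fin) + 4]
17. n8.mk = 13  [A.fin * -1 + 19]
18. n9.hot = true  [C.mk > 12]
19. n9.lim = 10  [C.mk - 3]
20. n10.acc = false  [terminal]
21. n11.lab = true  [terminal]
22. n12.depth = -3  [terminal]
23. n9.fin = 12  [A.lim + d.depth + 5]
24. n9.key = 20  [A.lim + d.depth + 13]
25. n13.lim = "uu"  [terminal]
26. n14.lab = true  [terminal]
27. n8.key = true  [b.lab == true]
28. n8.sig = 2  [(if b.lab then A.fin else A.key) - 10]
29. n0.pre = 15  [A.fin + A.key + 14]
30. n0.lim = true  [C.sig > 1]

2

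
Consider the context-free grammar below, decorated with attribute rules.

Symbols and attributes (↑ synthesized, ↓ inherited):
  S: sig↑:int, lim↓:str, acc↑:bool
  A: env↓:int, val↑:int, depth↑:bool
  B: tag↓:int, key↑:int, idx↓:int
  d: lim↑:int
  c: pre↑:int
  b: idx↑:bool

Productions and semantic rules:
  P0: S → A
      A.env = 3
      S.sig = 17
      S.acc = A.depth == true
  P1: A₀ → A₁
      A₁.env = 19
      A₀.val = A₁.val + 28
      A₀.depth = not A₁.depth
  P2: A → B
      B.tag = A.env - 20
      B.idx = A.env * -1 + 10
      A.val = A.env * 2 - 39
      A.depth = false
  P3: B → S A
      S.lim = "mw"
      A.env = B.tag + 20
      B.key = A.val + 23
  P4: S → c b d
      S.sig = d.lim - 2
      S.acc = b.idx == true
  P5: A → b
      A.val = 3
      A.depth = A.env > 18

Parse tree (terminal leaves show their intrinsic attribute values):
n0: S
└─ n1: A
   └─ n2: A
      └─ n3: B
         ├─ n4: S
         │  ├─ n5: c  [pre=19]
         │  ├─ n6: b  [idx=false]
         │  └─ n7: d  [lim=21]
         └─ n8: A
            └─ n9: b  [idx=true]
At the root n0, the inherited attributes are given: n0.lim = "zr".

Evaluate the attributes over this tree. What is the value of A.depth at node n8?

true

1. n0.lim = "zr"  [given at root]
2. n1.env = 3  [3]
3. n2.env = 19  [19]
4. n3.tag = -1  [A.env - 20]
5. n3.idx = -9  [A.env * -1 + 10]
6. n4.lim = "mw"  ["mw"]
7. n5.pre = 19  [terminal]
8. n6.idx = false  [terminal]
9. n7.lim = 21  [terminal]
10. n4.sig = 19  [d.lim - 2]
11. n4.acc = false  [b.idx == true]
12. n8.env = 19  [B.tag + 20]
13. n9.idx = true  [terminal]
14. n8.val = 3  [3]
15. n8.depth = true  [A.env > 18]
16. n3.key = 26  [A.val + 23]
17. n2.val = -1  [A.env * 2 - 39]
18. n2.depth = false  [false]
19. n1.val = 27  [A₁.val + 28]
20. n1.depth = true  [not A₁.depth]
21. n0.sig = 17  [17]
22. n0.acc = true  [A.depth == true]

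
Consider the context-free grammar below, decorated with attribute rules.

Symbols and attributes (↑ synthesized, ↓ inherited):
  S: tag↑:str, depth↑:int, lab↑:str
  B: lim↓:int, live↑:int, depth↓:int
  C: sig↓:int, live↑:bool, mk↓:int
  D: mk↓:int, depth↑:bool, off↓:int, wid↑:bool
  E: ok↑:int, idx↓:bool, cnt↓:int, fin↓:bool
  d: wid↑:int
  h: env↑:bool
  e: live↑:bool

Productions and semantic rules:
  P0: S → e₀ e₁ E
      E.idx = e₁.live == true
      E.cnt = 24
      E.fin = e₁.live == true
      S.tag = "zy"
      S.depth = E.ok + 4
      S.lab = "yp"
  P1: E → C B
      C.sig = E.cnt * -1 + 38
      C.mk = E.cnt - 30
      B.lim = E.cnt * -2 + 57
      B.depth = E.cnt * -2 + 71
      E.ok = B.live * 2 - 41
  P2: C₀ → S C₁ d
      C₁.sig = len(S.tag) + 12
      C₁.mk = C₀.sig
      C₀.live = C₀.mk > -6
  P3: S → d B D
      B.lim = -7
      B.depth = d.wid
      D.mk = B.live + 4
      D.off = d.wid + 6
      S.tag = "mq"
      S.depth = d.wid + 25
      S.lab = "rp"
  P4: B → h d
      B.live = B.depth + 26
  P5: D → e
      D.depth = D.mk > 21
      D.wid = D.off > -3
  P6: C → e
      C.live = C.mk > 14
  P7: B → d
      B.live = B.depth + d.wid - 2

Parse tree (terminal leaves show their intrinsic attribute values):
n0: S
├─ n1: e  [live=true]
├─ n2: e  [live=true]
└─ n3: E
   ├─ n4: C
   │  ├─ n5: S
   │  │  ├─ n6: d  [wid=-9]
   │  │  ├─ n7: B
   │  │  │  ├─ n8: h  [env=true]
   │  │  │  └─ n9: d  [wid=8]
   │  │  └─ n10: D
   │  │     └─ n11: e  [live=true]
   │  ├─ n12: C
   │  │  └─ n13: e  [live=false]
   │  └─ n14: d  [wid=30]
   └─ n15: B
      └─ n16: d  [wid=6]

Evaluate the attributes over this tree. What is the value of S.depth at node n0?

1. n1.live = true  [terminal]
2. n2.live = true  [terminal]
3. n3.idx = true  [e₁.live == true]
4. n3.cnt = 24  [24]
5. n3.fin = true  [e₁.live == true]
6. n4.sig = 14  [E.cnt * -1 + 38]
7. n4.mk = -6  [E.cnt - 30]
8. n6.wid = -9  [terminal]
9. n7.lim = -7  [-7]
10. n7.depth = -9  [d.wid]
11. n8.env = true  [terminal]
12. n9.wid = 8  [terminal]
13. n7.live = 17  [B.depth + 26]
14. n10.mk = 21  [B.live + 4]
15. n10.off = -3  [d.wid + 6]
16. n11.live = true  [terminal]
17. n10.depth = false  [D.mk > 21]
18. n10.wid = false  [D.off > -3]
19. n5.tag = "mq"  ["mq"]
20. n5.depth = 16  [d.wid + 25]
21. n5.lab = "rp"  ["rp"]
22. n12.sig = 14  [len(S.tag) + 12]
23. n12.mk = 14  [C₀.sig]
24. n13.live = false  [terminal]
25. n12.live = false  [C.mk > 14]
26. n14.wid = 30  [terminal]
27. n4.live = false  [C₀.mk > -6]
28. n15.lim = 9  [E.cnt * -2 + 57]
29. n15.depth = 23  [E.cnt * -2 + 71]
30. n16.wid = 6  [terminal]
31. n15.live = 27  [B.depth + d.wid - 2]
32. n3.ok = 13  [B.live * 2 - 41]
33. n0.tag = "zy"  ["zy"]
34. n0.depth = 17  [E.ok + 4]
35. n0.lab = "yp"  ["yp"]

17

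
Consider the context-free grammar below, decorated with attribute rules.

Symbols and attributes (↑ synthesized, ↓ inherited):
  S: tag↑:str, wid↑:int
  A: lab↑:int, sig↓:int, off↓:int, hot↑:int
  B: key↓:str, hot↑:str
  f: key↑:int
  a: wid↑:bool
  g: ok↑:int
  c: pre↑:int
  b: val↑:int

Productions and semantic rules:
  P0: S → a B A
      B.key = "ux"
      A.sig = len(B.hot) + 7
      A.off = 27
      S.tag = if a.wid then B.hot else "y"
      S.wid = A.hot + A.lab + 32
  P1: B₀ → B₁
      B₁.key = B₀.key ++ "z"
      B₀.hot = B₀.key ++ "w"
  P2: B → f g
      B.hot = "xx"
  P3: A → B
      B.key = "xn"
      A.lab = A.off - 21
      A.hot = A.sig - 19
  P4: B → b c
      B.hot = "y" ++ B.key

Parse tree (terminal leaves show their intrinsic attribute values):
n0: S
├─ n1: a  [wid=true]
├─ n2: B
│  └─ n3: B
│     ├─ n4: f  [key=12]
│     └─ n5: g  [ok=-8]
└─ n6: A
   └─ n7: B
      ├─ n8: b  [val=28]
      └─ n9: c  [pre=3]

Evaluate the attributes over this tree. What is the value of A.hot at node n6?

1. n1.wid = true  [terminal]
2. n2.key = "ux"  ["ux"]
3. n3.key = "uxz"  [B₀.key ++ "z"]
4. n4.key = 12  [terminal]
5. n5.ok = -8  [terminal]
6. n3.hot = "xx"  ["xx"]
7. n2.hot = "uxw"  [B₀.key ++ "w"]
8. n6.sig = 10  [len(B.hot) + 7]
9. n6.off = 27  [27]
10. n7.key = "xn"  ["xn"]
11. n8.val = 28  [terminal]
12. n9.pre = 3  [terminal]
13. n7.hot = "yxn"  ["y" ++ B.key]
14. n6.lab = 6  [A.off - 21]
15. n6.hot = -9  [A.sig - 19]
16. n0.tag = "uxw"  [if a.wid then B.hot else "y"]
17. n0.wid = 29  [A.hot + A.lab + 32]

-9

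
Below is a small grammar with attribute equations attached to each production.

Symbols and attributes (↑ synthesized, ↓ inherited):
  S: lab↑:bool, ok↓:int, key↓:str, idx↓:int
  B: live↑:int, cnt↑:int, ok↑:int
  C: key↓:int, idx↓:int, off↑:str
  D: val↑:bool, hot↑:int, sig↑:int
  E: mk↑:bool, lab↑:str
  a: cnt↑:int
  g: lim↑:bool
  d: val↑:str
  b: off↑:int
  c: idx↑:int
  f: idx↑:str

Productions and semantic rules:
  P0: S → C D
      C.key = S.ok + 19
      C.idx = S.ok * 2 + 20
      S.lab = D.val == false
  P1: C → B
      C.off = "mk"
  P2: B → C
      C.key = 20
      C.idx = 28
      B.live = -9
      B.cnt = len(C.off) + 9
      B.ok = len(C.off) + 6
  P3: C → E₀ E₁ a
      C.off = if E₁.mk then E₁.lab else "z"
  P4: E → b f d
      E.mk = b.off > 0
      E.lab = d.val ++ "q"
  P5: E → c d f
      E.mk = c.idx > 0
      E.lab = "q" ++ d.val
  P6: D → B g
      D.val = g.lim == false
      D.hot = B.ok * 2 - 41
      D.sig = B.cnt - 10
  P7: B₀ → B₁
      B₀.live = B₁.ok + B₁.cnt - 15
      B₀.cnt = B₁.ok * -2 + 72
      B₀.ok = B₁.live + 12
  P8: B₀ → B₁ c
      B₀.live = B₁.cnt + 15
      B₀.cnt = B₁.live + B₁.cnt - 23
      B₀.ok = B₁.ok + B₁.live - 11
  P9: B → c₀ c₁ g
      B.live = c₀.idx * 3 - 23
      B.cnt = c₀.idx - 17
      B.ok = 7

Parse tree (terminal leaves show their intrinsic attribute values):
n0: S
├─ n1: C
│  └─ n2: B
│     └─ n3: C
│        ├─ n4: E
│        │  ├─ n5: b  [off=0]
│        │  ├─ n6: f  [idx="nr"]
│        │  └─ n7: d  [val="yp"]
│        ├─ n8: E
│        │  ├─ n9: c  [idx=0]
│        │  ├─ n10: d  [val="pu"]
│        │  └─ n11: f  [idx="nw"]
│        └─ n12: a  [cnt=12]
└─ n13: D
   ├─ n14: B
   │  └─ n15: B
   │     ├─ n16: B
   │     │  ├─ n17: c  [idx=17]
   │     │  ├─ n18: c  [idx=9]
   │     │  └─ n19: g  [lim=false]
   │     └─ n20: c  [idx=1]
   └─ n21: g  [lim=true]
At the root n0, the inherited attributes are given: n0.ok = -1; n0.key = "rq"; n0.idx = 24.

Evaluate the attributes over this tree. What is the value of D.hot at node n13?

1. n0.ok = -1  [given at root]
2. n0.key = "rq"  [given at root]
3. n0.idx = 24  [given at root]
4. n1.key = 18  [S.ok + 19]
5. n1.idx = 18  [S.ok * 2 + 20]
6. n3.key = 20  [20]
7. n3.idx = 28  [28]
8. n5.off = 0  [terminal]
9. n6.idx = "nr"  [terminal]
10. n7.val = "yp"  [terminal]
11. n4.mk = false  [b.off > 0]
12. n4.lab = "ypq"  [d.val ++ "q"]
13. n9.idx = 0  [terminal]
14. n10.val = "pu"  [terminal]
15. n11.idx = "nw"  [terminal]
16. n8.mk = false  [c.idx > 0]
17. n8.lab = "qpu"  ["q" ++ d.val]
18. n12.cnt = 12  [terminal]
19. n3.off = "z"  [if E₁.mk then E₁.lab else "z"]
20. n2.live = -9  [-9]
21. n2.cnt = 10  [len(C.off) + 9]
22. n2.ok = 7  [len(C.off) + 6]
23. n1.off = "mk"  ["mk"]
24. n17.idx = 17  [terminal]
25. n18.idx = 9  [terminal]
26. n19.lim = false  [terminal]
27. n16.live = 28  [c₀.idx * 3 - 23]
28. n16.cnt = 0  [c₀.idx - 17]
29. n16.ok = 7  [7]
30. n20.idx = 1  [terminal]
31. n15.live = 15  [B₁.cnt + 15]
32. n15.cnt = 5  [B₁.live + B₁.cnt - 23]
33. n15.ok = 24  [B₁.ok + B₁.live - 11]
34. n14.live = 14  [B₁.ok + B₁.cnt - 15]
35. n14.cnt = 24  [B₁.ok * -2 + 72]
36. n14.ok = 27  [B₁.live + 12]
37. n21.lim = true  [terminal]
38. n13.val = false  [g.lim == false]
39. n13.hot = 13  [B.ok * 2 - 41]
40. n13.sig = 14  [B.cnt - 10]
41. n0.lab = true  [D.val == false]

13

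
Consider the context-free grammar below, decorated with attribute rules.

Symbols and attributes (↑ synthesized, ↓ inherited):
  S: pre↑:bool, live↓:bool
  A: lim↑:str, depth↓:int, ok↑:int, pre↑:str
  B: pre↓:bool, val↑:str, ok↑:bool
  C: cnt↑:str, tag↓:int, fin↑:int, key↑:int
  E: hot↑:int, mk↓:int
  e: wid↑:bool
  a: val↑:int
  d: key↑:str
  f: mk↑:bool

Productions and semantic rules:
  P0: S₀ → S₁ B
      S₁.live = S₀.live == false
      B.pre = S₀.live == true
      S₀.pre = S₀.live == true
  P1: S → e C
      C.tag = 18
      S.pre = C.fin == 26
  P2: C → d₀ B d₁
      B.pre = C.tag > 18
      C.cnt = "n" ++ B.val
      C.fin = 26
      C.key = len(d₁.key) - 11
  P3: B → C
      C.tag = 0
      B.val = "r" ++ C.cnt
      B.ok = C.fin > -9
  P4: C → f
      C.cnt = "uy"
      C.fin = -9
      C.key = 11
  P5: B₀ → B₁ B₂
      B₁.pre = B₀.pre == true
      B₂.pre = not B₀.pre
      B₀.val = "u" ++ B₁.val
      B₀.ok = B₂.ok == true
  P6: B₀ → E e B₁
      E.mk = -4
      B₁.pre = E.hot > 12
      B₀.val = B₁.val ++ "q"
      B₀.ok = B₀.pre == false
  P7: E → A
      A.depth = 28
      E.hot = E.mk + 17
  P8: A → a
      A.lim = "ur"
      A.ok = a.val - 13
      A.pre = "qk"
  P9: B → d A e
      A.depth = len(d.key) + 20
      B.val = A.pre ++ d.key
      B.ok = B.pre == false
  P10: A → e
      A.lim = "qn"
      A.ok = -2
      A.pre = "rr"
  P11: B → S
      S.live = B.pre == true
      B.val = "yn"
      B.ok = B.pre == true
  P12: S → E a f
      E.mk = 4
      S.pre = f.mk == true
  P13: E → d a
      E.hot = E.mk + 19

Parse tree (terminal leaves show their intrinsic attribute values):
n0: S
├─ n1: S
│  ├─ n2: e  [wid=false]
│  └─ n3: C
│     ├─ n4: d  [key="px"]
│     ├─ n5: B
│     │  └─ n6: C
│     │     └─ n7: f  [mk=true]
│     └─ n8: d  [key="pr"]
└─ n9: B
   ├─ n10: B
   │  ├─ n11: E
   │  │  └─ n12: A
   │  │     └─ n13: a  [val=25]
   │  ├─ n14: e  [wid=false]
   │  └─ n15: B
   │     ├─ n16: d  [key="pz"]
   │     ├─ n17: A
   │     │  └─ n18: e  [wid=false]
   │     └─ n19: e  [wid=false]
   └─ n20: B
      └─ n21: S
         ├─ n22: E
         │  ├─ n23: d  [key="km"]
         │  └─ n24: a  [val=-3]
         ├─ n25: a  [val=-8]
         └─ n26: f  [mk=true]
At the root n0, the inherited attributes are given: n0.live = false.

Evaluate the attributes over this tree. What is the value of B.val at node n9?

1. n0.live = false  [given at root]
2. n1.live = true  [S₀.live == false]
3. n2.wid = false  [terminal]
4. n3.tag = 18  [18]
5. n4.key = "px"  [terminal]
6. n5.pre = false  [C.tag > 18]
7. n6.tag = 0  [0]
8. n7.mk = true  [terminal]
9. n6.cnt = "uy"  ["uy"]
10. n6.fin = -9  [-9]
11. n6.key = 11  [11]
12. n5.val = "ruy"  ["r" ++ C.cnt]
13. n5.ok = false  [C.fin > -9]
14. n8.key = "pr"  [terminal]
15. n3.cnt = "nruy"  ["n" ++ B.val]
16. n3.fin = 26  [26]
17. n3.key = -9  [len(d₁.key) - 11]
18. n1.pre = true  [C.fin == 26]
19. n9.pre = false  [S₀.live == true]
20. n10.pre = false  [B₀.pre == true]
21. n11.mk = -4  [-4]
22. n12.depth = 28  [28]
23. n13.val = 25  [terminal]
24. n12.lim = "ur"  ["ur"]
25. n12.ok = 12  [a.val - 13]
26. n12.pre = "qk"  ["qk"]
27. n11.hot = 13  [E.mk + 17]
28. n14.wid = false  [terminal]
29. n15.pre = true  [E.hot > 12]
30. n16.key = "pz"  [terminal]
31. n17.depth = 22  [len(d.key) + 20]
32. n18.wid = false  [terminal]
33. n17.lim = "qn"  ["qn"]
34. n17.ok = -2  [-2]
35. n17.pre = "rr"  ["rr"]
36. n19.wid = false  [terminal]
37. n15.val = "rrpz"  [A.pre ++ d.key]
38. n15.ok = false  [B.pre == false]
39. n10.val = "rrpzq"  [B₁.val ++ "q"]
40. n10.ok = true  [B₀.pre == false]
41. n20.pre = true  [not B₀.pre]
42. n21.live = true  [B.pre == true]
43. n22.mk = 4  [4]
44. n23.key = "km"  [terminal]
45. n24.val = -3  [terminal]
46. n22.hot = 23  [E.mk + 19]
47. n25.val = -8  [terminal]
48. n26.mk = true  [terminal]
49. n21.pre = true  [f.mk == true]
50. n20.val = "yn"  ["yn"]
51. n20.ok = true  [B.pre == true]
52. n9.val = "urrpzq"  ["u" ++ B₁.val]
53. n9.ok = true  [B₂.ok == true]
54. n0.pre = false  [S₀.live == true]

"urrpzq"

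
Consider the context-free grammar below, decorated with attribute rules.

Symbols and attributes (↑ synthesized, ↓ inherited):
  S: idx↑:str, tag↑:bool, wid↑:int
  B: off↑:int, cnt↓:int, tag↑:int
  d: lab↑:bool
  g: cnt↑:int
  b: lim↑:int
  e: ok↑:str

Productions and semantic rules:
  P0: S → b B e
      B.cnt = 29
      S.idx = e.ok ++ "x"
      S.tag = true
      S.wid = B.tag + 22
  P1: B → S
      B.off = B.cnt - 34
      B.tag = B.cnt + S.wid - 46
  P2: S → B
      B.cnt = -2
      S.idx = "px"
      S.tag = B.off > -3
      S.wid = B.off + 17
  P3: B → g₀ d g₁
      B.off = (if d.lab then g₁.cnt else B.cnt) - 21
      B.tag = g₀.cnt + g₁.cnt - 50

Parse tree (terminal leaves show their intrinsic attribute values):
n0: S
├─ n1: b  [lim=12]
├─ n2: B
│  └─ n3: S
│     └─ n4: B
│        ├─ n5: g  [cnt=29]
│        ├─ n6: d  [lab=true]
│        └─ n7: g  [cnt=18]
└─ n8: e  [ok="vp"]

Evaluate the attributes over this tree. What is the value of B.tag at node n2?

1. n1.lim = 12  [terminal]
2. n2.cnt = 29  [29]
3. n4.cnt = -2  [-2]
4. n5.cnt = 29  [terminal]
5. n6.lab = true  [terminal]
6. n7.cnt = 18  [terminal]
7. n4.off = -3  [(if d.lab then g₁.cnt else B.cnt) - 21]
8. n4.tag = -3  [g₀.cnt + g₁.cnt - 50]
9. n3.idx = "px"  ["px"]
10. n3.tag = false  [B.off > -3]
11. n3.wid = 14  [B.off + 17]
12. n2.off = -5  [B.cnt - 34]
13. n2.tag = -3  [B.cnt + S.wid - 46]
14. n8.ok = "vp"  [terminal]
15. n0.idx = "vpx"  [e.ok ++ "x"]
16. n0.tag = true  [true]
17. n0.wid = 19  [B.tag + 22]

-3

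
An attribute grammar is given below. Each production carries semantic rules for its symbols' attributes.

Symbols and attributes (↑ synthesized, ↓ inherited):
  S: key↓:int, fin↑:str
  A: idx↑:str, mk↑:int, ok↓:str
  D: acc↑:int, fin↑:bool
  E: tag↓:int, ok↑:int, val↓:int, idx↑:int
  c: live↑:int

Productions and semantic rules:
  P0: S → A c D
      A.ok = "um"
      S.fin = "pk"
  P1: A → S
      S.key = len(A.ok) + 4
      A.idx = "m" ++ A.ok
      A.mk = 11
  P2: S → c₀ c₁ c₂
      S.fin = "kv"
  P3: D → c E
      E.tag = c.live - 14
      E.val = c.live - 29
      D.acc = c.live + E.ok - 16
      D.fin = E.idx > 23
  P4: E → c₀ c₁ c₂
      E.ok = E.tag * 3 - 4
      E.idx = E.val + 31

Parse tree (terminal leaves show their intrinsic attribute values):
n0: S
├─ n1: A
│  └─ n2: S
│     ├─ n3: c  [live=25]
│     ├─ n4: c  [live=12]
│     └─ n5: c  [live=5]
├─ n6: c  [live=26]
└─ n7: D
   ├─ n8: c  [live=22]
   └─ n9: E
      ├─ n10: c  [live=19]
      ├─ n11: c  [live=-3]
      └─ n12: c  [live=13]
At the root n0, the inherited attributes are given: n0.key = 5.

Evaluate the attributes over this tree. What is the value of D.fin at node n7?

1. n0.key = 5  [given at root]
2. n1.ok = "um"  ["um"]
3. n2.key = 6  [len(A.ok) + 4]
4. n3.live = 25  [terminal]
5. n4.live = 12  [terminal]
6. n5.live = 5  [terminal]
7. n2.fin = "kv"  ["kv"]
8. n1.idx = "mum"  ["m" ++ A.ok]
9. n1.mk = 11  [11]
10. n6.live = 26  [terminal]
11. n8.live = 22  [terminal]
12. n9.tag = 8  [c.live - 14]
13. n9.val = -7  [c.live - 29]
14. n10.live = 19  [terminal]
15. n11.live = -3  [terminal]
16. n12.live = 13  [terminal]
17. n9.ok = 20  [E.tag * 3 - 4]
18. n9.idx = 24  [E.val + 31]
19. n7.acc = 26  [c.live + E.ok - 16]
20. n7.fin = true  [E.idx > 23]
21. n0.fin = "pk"  ["pk"]

true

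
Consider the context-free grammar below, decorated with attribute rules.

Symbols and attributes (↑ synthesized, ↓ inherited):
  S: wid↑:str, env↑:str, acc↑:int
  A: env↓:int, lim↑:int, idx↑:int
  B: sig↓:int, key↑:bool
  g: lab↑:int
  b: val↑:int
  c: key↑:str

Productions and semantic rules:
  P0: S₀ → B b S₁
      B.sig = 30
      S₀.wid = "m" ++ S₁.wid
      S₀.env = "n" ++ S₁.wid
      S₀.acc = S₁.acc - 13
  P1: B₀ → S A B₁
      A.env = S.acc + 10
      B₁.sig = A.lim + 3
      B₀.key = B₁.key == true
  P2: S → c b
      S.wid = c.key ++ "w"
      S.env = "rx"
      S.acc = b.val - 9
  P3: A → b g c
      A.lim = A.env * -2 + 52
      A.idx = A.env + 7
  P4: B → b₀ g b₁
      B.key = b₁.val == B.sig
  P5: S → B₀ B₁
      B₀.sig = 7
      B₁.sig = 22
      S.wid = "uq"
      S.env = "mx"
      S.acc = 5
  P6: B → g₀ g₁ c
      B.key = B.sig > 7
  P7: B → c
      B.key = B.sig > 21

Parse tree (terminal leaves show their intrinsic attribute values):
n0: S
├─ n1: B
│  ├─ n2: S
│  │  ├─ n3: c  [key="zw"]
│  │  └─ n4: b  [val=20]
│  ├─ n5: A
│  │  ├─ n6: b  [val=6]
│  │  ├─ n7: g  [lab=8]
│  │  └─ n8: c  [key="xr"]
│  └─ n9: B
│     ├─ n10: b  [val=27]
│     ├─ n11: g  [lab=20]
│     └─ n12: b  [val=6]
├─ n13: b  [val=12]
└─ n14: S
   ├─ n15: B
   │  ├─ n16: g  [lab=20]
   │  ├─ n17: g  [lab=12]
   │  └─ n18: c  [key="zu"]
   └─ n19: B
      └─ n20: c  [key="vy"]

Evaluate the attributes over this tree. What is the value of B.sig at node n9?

13

1. n1.sig = 30  [30]
2. n3.key = "zw"  [terminal]
3. n4.val = 20  [terminal]
4. n2.wid = "zww"  [c.key ++ "w"]
5. n2.env = "rx"  ["rx"]
6. n2.acc = 11  [b.val - 9]
7. n5.env = 21  [S.acc + 10]
8. n6.val = 6  [terminal]
9. n7.lab = 8  [terminal]
10. n8.key = "xr"  [terminal]
11. n5.lim = 10  [A.env * -2 + 52]
12. n5.idx = 28  [A.env + 7]
13. n9.sig = 13  [A.lim + 3]
14. n10.val = 27  [terminal]
15. n11.lab = 20  [terminal]
16. n12.val = 6  [terminal]
17. n9.key = false  [b₁.val == B.sig]
18. n1.key = false  [B₁.key == true]
19. n13.val = 12  [terminal]
20. n15.sig = 7  [7]
21. n16.lab = 20  [terminal]
22. n17.lab = 12  [terminal]
23. n18.key = "zu"  [terminal]
24. n15.key = false  [B.sig > 7]
25. n19.sig = 22  [22]
26. n20.key = "vy"  [terminal]
27. n19.key = true  [B.sig > 21]
28. n14.wid = "uq"  ["uq"]
29. n14.env = "mx"  ["mx"]
30. n14.acc = 5  [5]
31. n0.wid = "muq"  ["m" ++ S₁.wid]
32. n0.env = "nuq"  ["n" ++ S₁.wid]
33. n0.acc = -8  [S₁.acc - 13]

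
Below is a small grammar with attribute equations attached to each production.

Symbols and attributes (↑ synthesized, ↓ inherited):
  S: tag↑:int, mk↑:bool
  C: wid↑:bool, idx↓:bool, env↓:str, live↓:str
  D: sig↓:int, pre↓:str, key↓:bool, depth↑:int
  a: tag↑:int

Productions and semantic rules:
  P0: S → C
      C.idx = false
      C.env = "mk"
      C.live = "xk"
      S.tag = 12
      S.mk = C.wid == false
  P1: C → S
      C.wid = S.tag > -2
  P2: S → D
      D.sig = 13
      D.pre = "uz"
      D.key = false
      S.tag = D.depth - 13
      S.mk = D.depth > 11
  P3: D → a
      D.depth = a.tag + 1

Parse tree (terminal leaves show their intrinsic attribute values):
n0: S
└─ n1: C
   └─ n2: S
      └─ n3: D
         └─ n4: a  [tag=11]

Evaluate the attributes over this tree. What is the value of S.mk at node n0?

false

1. n1.idx = false  [false]
2. n1.env = "mk"  ["mk"]
3. n1.live = "xk"  ["xk"]
4. n3.sig = 13  [13]
5. n3.pre = "uz"  ["uz"]
6. n3.key = false  [false]
7. n4.tag = 11  [terminal]
8. n3.depth = 12  [a.tag + 1]
9. n2.tag = -1  [D.depth - 13]
10. n2.mk = true  [D.depth > 11]
11. n1.wid = true  [S.tag > -2]
12. n0.tag = 12  [12]
13. n0.mk = false  [C.wid == false]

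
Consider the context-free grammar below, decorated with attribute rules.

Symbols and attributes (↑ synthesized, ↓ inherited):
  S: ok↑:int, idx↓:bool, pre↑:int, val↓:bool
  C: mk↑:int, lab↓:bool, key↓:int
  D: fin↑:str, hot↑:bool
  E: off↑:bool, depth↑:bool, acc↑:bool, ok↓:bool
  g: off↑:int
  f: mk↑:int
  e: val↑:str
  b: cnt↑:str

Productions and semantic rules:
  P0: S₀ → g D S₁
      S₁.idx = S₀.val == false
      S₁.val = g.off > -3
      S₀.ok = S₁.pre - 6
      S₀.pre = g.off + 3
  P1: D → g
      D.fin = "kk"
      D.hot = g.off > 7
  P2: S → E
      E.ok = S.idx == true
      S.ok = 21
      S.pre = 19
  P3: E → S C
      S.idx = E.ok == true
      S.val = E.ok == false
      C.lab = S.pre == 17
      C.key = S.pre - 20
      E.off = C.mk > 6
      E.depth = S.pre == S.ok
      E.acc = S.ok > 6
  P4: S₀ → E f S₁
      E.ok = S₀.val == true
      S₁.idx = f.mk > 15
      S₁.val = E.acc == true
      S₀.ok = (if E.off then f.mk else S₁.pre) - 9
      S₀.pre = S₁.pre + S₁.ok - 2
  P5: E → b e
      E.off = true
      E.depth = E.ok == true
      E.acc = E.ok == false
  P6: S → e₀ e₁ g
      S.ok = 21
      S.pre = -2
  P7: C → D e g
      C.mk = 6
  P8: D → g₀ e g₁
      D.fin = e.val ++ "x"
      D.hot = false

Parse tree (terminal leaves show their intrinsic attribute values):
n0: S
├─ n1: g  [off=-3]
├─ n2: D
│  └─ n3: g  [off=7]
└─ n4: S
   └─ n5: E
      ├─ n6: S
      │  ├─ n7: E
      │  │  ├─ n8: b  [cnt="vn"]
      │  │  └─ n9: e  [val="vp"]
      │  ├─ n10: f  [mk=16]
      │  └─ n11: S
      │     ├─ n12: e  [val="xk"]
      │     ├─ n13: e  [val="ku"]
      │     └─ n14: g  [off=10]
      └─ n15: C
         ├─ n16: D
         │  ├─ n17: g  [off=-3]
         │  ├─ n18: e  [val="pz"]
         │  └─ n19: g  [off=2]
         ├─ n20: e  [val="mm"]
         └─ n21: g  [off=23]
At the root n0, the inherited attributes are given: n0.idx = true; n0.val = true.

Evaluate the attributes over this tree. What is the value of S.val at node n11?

false

1. n0.idx = true  [given at root]
2. n0.val = true  [given at root]
3. n1.off = -3  [terminal]
4. n3.off = 7  [terminal]
5. n2.fin = "kk"  ["kk"]
6. n2.hot = false  [g.off > 7]
7. n4.idx = false  [S₀.val == false]
8. n4.val = false  [g.off > -3]
9. n5.ok = false  [S.idx == true]
10. n6.idx = false  [E.ok == true]
11. n6.val = true  [E.ok == false]
12. n7.ok = true  [S₀.val == true]
13. n8.cnt = "vn"  [terminal]
14. n9.val = "vp"  [terminal]
15. n7.off = true  [true]
16. n7.depth = true  [E.ok == true]
17. n7.acc = false  [E.ok == false]
18. n10.mk = 16  [terminal]
19. n11.idx = true  [f.mk > 15]
20. n11.val = false  [E.acc == true]
21. n12.val = "xk"  [terminal]
22. n13.val = "ku"  [terminal]
23. n14.off = 10  [terminal]
24. n11.ok = 21  [21]
25. n11.pre = -2  [-2]
26. n6.ok = 7  [(if E.off then f.mk else S₁.pre) - 9]
27. n6.pre = 17  [S₁.pre + S₁.ok - 2]
28. n15.lab = true  [S.pre == 17]
29. n15.key = -3  [S.pre - 20]
30. n17.off = -3  [terminal]
31. n18.val = "pz"  [terminal]
32. n19.off = 2  [terminal]
33. n16.fin = "pzx"  [e.val ++ "x"]
34. n16.hot = false  [false]
35. n20.val = "mm"  [terminal]
36. n21.off = 23  [terminal]
37. n15.mk = 6  [6]
38. n5.off = false  [C.mk > 6]
39. n5.depth = false  [S.pre == S.ok]
40. n5.acc = true  [S.ok > 6]
41. n4.ok = 21  [21]
42. n4.pre = 19  [19]
43. n0.ok = 13  [S₁.pre - 6]
44. n0.pre = 0  [g.off + 3]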